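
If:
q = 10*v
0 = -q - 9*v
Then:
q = 0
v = 0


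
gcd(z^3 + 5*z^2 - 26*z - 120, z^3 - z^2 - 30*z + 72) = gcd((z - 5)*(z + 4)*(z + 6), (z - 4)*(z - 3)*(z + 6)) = z + 6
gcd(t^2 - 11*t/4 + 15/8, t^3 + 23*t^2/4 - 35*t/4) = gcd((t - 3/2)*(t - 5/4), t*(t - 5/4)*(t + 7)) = t - 5/4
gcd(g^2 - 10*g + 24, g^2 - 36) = g - 6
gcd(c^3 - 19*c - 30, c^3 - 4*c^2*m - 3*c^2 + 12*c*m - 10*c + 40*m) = c^2 - 3*c - 10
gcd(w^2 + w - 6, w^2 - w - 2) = w - 2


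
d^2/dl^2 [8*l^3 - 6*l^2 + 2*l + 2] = 48*l - 12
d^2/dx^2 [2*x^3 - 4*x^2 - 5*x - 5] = 12*x - 8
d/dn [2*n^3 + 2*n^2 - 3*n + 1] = 6*n^2 + 4*n - 3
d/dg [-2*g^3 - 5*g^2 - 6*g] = -6*g^2 - 10*g - 6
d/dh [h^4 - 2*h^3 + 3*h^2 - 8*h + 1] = 4*h^3 - 6*h^2 + 6*h - 8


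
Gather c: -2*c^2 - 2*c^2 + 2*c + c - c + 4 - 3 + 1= -4*c^2 + 2*c + 2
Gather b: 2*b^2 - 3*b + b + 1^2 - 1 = 2*b^2 - 2*b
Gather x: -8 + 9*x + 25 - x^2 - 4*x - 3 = -x^2 + 5*x + 14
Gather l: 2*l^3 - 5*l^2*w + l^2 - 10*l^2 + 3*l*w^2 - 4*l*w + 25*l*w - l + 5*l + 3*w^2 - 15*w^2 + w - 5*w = 2*l^3 + l^2*(-5*w - 9) + l*(3*w^2 + 21*w + 4) - 12*w^2 - 4*w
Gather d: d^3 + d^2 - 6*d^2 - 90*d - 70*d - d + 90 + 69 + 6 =d^3 - 5*d^2 - 161*d + 165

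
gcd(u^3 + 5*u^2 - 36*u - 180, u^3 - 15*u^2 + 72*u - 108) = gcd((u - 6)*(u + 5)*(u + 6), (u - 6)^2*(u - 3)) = u - 6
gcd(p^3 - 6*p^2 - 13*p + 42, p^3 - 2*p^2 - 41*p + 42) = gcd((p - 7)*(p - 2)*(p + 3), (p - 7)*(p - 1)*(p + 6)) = p - 7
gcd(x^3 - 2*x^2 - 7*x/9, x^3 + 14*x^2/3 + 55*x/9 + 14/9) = x + 1/3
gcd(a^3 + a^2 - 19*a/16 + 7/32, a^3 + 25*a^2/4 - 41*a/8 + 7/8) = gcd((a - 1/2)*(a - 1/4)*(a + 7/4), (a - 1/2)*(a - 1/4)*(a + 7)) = a^2 - 3*a/4 + 1/8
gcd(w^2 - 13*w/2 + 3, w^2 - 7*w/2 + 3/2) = w - 1/2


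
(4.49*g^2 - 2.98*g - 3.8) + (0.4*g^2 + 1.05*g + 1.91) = 4.89*g^2 - 1.93*g - 1.89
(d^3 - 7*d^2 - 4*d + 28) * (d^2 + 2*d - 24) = d^5 - 5*d^4 - 42*d^3 + 188*d^2 + 152*d - 672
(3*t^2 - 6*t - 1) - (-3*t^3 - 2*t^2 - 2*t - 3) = 3*t^3 + 5*t^2 - 4*t + 2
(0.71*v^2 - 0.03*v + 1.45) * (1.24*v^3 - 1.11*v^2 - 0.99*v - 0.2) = 0.8804*v^5 - 0.8253*v^4 + 1.1284*v^3 - 1.7218*v^2 - 1.4295*v - 0.29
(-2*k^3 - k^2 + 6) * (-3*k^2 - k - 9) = 6*k^5 + 5*k^4 + 19*k^3 - 9*k^2 - 6*k - 54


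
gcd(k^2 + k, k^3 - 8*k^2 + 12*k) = k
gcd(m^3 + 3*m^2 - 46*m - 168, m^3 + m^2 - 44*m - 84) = m^2 - m - 42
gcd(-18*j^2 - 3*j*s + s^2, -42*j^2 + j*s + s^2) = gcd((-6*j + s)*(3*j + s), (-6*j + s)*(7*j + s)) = -6*j + s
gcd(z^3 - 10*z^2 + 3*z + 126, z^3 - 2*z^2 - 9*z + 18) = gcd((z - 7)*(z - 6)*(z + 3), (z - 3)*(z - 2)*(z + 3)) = z + 3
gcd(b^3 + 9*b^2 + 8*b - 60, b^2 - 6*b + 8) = b - 2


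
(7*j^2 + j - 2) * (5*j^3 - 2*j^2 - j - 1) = 35*j^5 - 9*j^4 - 19*j^3 - 4*j^2 + j + 2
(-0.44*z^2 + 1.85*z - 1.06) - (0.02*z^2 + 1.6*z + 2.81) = -0.46*z^2 + 0.25*z - 3.87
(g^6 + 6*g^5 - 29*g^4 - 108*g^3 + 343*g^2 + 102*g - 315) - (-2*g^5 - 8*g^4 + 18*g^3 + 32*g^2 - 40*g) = g^6 + 8*g^5 - 21*g^4 - 126*g^3 + 311*g^2 + 142*g - 315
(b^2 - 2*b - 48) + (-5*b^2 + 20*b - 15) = -4*b^2 + 18*b - 63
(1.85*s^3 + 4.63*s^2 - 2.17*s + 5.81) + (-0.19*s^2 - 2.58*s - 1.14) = 1.85*s^3 + 4.44*s^2 - 4.75*s + 4.67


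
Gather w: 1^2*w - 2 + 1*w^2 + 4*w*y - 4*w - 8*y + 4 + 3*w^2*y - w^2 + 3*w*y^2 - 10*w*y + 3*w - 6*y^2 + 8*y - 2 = 3*w^2*y + w*(3*y^2 - 6*y) - 6*y^2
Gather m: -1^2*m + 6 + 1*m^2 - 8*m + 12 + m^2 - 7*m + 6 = 2*m^2 - 16*m + 24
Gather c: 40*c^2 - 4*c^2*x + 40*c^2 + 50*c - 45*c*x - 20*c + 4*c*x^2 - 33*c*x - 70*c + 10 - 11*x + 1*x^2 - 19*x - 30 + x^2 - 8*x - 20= c^2*(80 - 4*x) + c*(4*x^2 - 78*x - 40) + 2*x^2 - 38*x - 40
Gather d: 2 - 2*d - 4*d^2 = -4*d^2 - 2*d + 2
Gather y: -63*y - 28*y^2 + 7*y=-28*y^2 - 56*y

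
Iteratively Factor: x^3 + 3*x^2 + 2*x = (x)*(x^2 + 3*x + 2) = x*(x + 1)*(x + 2)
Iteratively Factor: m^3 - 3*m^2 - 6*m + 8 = (m + 2)*(m^2 - 5*m + 4) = (m - 1)*(m + 2)*(m - 4)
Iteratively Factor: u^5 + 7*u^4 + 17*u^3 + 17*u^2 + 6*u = (u + 2)*(u^4 + 5*u^3 + 7*u^2 + 3*u) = (u + 2)*(u + 3)*(u^3 + 2*u^2 + u) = u*(u + 2)*(u + 3)*(u^2 + 2*u + 1) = u*(u + 1)*(u + 2)*(u + 3)*(u + 1)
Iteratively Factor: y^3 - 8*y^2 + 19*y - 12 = (y - 3)*(y^2 - 5*y + 4) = (y - 3)*(y - 1)*(y - 4)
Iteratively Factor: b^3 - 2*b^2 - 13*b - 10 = (b - 5)*(b^2 + 3*b + 2) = (b - 5)*(b + 1)*(b + 2)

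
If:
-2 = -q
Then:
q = 2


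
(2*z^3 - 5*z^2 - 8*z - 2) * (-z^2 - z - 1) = -2*z^5 + 3*z^4 + 11*z^3 + 15*z^2 + 10*z + 2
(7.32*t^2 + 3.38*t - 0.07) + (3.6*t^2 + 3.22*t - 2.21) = 10.92*t^2 + 6.6*t - 2.28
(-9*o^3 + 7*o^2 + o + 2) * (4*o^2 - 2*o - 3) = -36*o^5 + 46*o^4 + 17*o^3 - 15*o^2 - 7*o - 6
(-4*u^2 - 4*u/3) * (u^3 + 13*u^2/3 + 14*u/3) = -4*u^5 - 56*u^4/3 - 220*u^3/9 - 56*u^2/9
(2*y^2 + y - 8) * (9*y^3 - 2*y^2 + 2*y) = 18*y^5 + 5*y^4 - 70*y^3 + 18*y^2 - 16*y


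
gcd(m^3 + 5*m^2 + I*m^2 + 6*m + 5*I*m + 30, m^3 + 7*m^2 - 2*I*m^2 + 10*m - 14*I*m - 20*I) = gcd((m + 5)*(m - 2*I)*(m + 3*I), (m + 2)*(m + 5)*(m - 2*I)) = m^2 + m*(5 - 2*I) - 10*I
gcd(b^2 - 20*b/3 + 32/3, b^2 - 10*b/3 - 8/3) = b - 4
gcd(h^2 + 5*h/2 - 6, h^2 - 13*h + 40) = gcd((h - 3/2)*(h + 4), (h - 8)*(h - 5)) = 1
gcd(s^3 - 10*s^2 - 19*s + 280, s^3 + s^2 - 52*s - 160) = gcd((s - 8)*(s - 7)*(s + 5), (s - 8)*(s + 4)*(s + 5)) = s^2 - 3*s - 40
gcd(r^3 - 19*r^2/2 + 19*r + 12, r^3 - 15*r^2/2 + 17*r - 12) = r - 4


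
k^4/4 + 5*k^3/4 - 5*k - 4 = (k/4 + 1)*(k - 2)*(k + 1)*(k + 2)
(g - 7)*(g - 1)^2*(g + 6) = g^4 - 3*g^3 - 39*g^2 + 83*g - 42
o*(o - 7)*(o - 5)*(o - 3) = o^4 - 15*o^3 + 71*o^2 - 105*o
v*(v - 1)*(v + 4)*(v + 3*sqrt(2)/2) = v^4 + 3*sqrt(2)*v^3/2 + 3*v^3 - 4*v^2 + 9*sqrt(2)*v^2/2 - 6*sqrt(2)*v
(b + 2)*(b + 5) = b^2 + 7*b + 10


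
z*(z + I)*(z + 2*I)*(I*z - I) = I*z^4 - 3*z^3 - I*z^3 + 3*z^2 - 2*I*z^2 + 2*I*z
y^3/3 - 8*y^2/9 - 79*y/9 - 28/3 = (y/3 + 1)*(y - 7)*(y + 4/3)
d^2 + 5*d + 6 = (d + 2)*(d + 3)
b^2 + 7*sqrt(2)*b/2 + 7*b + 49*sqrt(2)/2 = (b + 7)*(b + 7*sqrt(2)/2)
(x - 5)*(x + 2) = x^2 - 3*x - 10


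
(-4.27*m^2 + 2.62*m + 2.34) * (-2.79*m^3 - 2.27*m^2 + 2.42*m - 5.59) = 11.9133*m^5 + 2.3831*m^4 - 22.8094*m^3 + 24.8979*m^2 - 8.983*m - 13.0806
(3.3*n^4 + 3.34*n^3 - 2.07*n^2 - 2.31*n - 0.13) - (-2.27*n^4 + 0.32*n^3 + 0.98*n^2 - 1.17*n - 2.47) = 5.57*n^4 + 3.02*n^3 - 3.05*n^2 - 1.14*n + 2.34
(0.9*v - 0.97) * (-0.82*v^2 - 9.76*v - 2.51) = -0.738*v^3 - 7.9886*v^2 + 7.2082*v + 2.4347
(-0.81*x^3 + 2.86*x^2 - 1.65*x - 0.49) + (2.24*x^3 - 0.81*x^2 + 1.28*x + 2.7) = 1.43*x^3 + 2.05*x^2 - 0.37*x + 2.21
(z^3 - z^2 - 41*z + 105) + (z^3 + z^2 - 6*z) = 2*z^3 - 47*z + 105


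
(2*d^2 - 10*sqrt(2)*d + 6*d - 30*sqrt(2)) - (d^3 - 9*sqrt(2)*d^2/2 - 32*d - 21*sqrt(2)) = -d^3 + 2*d^2 + 9*sqrt(2)*d^2/2 - 10*sqrt(2)*d + 38*d - 9*sqrt(2)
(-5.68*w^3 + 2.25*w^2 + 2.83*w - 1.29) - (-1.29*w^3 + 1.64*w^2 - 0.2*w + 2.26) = -4.39*w^3 + 0.61*w^2 + 3.03*w - 3.55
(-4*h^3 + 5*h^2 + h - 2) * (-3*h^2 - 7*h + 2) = 12*h^5 + 13*h^4 - 46*h^3 + 9*h^2 + 16*h - 4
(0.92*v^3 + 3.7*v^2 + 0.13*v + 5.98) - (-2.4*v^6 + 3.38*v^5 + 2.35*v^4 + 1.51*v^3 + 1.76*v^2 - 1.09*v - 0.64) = 2.4*v^6 - 3.38*v^5 - 2.35*v^4 - 0.59*v^3 + 1.94*v^2 + 1.22*v + 6.62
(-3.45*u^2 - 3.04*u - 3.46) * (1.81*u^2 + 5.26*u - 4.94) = -6.2445*u^4 - 23.6494*u^3 - 5.21*u^2 - 3.182*u + 17.0924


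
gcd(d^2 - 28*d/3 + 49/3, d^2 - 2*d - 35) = d - 7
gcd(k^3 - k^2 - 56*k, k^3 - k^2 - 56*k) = k^3 - k^2 - 56*k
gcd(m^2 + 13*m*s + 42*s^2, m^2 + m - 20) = 1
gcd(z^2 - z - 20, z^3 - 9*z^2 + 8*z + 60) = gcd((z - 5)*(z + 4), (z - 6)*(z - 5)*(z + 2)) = z - 5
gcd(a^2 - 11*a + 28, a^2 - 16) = a - 4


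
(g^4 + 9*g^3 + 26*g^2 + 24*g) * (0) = 0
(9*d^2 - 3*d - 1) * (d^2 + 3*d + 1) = 9*d^4 + 24*d^3 - d^2 - 6*d - 1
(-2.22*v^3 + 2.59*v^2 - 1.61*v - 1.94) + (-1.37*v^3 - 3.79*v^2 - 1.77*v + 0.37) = -3.59*v^3 - 1.2*v^2 - 3.38*v - 1.57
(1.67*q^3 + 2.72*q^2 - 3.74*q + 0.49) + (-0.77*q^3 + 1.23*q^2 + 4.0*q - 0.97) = 0.9*q^3 + 3.95*q^2 + 0.26*q - 0.48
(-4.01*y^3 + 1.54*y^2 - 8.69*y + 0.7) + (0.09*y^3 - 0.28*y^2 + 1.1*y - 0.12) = -3.92*y^3 + 1.26*y^2 - 7.59*y + 0.58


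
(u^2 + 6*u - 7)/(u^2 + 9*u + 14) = (u - 1)/(u + 2)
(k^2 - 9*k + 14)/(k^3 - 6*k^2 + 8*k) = (k - 7)/(k*(k - 4))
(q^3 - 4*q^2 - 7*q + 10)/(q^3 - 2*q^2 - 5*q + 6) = (q - 5)/(q - 3)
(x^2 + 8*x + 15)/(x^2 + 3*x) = (x + 5)/x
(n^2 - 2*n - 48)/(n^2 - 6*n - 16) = (n + 6)/(n + 2)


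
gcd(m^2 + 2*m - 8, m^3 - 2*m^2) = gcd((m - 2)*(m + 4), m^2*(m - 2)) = m - 2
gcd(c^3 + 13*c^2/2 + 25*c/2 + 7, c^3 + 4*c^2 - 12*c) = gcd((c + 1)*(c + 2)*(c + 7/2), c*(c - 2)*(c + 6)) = 1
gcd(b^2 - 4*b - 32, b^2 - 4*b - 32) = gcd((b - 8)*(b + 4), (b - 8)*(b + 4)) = b^2 - 4*b - 32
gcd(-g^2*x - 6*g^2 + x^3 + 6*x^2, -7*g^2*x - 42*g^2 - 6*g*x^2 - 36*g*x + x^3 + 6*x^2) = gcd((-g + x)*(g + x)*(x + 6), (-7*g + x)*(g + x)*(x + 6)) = g*x + 6*g + x^2 + 6*x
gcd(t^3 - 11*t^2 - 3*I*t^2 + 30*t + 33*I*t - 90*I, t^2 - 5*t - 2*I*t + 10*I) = t - 5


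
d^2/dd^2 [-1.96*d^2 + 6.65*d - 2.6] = -3.92000000000000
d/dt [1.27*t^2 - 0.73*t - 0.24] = 2.54*t - 0.73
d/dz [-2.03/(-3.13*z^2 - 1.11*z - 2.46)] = (-12.7078*z - 2.2533)/(3.13*z^2 + 1.11*z + 2.46)^2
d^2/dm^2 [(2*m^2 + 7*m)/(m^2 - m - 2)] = 6*(3*m^3 + 4*m^2 + 14*m - 2)/(m^6 - 3*m^5 - 3*m^4 + 11*m^3 + 6*m^2 - 12*m - 8)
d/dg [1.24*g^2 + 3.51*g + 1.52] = 2.48*g + 3.51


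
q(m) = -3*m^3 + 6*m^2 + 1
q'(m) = -9*m^2 + 12*m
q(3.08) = -29.74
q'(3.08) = -48.42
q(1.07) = 4.19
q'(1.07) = 2.54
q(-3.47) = 198.59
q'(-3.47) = -150.01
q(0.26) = 1.35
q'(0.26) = 2.51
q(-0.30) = 1.62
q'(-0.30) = -4.41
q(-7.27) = 1470.84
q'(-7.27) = -562.92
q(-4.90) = 498.01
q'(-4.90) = -274.89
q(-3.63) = 223.56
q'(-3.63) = -162.15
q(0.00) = 1.00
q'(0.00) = 0.00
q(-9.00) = 2674.00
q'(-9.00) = -837.00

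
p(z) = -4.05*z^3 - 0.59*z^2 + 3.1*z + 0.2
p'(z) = -12.15*z^2 - 1.18*z + 3.1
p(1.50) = -10.15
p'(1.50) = -26.01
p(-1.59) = 10.06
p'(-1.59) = -25.74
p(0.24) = 0.85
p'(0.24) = 2.12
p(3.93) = -242.56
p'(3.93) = -189.19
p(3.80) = -218.77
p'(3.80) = -176.83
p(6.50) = -1116.81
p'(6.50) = -517.91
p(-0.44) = -0.93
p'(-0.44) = 1.27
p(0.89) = -0.36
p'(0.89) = -7.57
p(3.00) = -105.16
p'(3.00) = -109.79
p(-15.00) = 13489.70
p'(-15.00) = -2712.95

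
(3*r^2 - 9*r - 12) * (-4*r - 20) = -12*r^3 - 24*r^2 + 228*r + 240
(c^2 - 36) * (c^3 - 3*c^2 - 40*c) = c^5 - 3*c^4 - 76*c^3 + 108*c^2 + 1440*c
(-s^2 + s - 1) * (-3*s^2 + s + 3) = 3*s^4 - 4*s^3 + s^2 + 2*s - 3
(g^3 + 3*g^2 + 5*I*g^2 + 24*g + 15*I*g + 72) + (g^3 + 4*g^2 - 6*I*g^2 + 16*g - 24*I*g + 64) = 2*g^3 + 7*g^2 - I*g^2 + 40*g - 9*I*g + 136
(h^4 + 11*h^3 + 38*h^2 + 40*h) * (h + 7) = h^5 + 18*h^4 + 115*h^3 + 306*h^2 + 280*h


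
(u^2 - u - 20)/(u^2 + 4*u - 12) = (u^2 - u - 20)/(u^2 + 4*u - 12)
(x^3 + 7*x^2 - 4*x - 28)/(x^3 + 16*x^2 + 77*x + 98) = (x - 2)/(x + 7)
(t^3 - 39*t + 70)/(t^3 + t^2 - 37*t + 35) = (t - 2)/(t - 1)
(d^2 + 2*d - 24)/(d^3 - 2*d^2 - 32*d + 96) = 1/(d - 4)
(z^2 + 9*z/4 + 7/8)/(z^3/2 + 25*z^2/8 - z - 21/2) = (8*z^2 + 18*z + 7)/(4*z^3 + 25*z^2 - 8*z - 84)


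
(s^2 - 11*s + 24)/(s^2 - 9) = (s - 8)/(s + 3)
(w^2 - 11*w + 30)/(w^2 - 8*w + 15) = (w - 6)/(w - 3)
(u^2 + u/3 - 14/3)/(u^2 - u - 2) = (u + 7/3)/(u + 1)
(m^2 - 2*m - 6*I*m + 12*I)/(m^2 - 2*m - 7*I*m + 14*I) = (m - 6*I)/(m - 7*I)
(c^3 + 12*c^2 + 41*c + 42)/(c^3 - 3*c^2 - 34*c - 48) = (c + 7)/(c - 8)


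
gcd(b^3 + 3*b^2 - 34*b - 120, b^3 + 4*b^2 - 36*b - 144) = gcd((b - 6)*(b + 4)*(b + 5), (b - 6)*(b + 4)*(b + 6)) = b^2 - 2*b - 24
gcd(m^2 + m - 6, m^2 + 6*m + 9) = m + 3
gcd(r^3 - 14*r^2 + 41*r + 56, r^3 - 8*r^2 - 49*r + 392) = r^2 - 15*r + 56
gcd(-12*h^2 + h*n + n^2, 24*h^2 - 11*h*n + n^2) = 3*h - n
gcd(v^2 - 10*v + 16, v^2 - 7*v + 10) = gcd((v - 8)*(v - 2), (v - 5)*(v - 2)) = v - 2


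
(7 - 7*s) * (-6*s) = 42*s^2 - 42*s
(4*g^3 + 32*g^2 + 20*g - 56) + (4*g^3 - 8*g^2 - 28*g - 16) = 8*g^3 + 24*g^2 - 8*g - 72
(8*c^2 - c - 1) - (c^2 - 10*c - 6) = 7*c^2 + 9*c + 5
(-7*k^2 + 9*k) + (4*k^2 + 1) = -3*k^2 + 9*k + 1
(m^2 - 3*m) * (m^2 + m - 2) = m^4 - 2*m^3 - 5*m^2 + 6*m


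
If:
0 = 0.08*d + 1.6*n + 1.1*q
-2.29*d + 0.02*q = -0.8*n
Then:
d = -0.227467811158798*q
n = -0.67612660944206*q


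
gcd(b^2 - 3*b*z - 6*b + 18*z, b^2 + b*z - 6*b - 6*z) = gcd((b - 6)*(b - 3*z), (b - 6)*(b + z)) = b - 6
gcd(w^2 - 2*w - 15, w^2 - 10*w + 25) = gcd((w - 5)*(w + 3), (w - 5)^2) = w - 5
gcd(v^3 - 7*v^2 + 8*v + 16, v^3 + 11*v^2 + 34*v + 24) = v + 1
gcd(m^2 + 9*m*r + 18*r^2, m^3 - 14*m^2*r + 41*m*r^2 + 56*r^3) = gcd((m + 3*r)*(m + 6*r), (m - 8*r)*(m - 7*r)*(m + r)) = 1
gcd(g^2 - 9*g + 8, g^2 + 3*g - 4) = g - 1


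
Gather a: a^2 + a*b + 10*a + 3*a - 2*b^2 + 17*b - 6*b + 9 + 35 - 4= a^2 + a*(b + 13) - 2*b^2 + 11*b + 40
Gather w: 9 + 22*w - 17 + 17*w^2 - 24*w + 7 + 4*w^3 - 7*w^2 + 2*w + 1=4*w^3 + 10*w^2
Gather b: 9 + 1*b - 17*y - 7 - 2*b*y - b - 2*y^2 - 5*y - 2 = -2*b*y - 2*y^2 - 22*y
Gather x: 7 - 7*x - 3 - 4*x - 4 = -11*x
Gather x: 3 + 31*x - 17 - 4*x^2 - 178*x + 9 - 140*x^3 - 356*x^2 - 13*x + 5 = -140*x^3 - 360*x^2 - 160*x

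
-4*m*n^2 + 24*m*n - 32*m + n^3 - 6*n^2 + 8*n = (-4*m + n)*(n - 4)*(n - 2)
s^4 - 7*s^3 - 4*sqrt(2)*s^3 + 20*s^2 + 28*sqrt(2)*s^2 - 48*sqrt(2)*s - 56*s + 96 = (s - 4)*(s - 3)*(s - 2*sqrt(2))^2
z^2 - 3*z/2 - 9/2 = (z - 3)*(z + 3/2)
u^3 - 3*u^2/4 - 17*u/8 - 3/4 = (u - 2)*(u + 1/2)*(u + 3/4)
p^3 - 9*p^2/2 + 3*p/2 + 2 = (p - 4)*(p - 1)*(p + 1/2)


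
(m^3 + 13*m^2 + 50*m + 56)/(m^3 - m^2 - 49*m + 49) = (m^2 + 6*m + 8)/(m^2 - 8*m + 7)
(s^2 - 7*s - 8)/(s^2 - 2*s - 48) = (s + 1)/(s + 6)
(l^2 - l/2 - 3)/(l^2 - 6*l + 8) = (l + 3/2)/(l - 4)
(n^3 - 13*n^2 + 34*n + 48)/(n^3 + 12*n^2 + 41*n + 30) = (n^2 - 14*n + 48)/(n^2 + 11*n + 30)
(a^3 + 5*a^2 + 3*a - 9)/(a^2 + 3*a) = a + 2 - 3/a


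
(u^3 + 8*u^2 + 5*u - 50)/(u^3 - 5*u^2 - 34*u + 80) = (u + 5)/(u - 8)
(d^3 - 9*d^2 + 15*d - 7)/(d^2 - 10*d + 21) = (d^2 - 2*d + 1)/(d - 3)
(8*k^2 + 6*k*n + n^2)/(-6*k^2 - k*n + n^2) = (-4*k - n)/(3*k - n)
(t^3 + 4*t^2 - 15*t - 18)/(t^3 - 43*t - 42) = (t - 3)/(t - 7)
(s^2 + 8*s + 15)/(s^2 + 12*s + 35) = (s + 3)/(s + 7)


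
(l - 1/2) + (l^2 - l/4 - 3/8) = l^2 + 3*l/4 - 7/8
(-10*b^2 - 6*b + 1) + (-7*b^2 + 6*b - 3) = -17*b^2 - 2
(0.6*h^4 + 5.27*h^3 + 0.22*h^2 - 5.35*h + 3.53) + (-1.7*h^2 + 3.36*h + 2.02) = 0.6*h^4 + 5.27*h^3 - 1.48*h^2 - 1.99*h + 5.55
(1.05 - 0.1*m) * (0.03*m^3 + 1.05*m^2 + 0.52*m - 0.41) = -0.003*m^4 - 0.0735*m^3 + 1.0505*m^2 + 0.587*m - 0.4305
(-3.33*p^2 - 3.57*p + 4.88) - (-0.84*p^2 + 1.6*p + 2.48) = -2.49*p^2 - 5.17*p + 2.4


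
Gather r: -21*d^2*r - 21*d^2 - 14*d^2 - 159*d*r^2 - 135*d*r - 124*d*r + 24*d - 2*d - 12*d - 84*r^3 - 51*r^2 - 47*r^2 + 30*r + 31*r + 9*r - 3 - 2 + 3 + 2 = -35*d^2 + 10*d - 84*r^3 + r^2*(-159*d - 98) + r*(-21*d^2 - 259*d + 70)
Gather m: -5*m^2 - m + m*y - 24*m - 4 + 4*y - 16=-5*m^2 + m*(y - 25) + 4*y - 20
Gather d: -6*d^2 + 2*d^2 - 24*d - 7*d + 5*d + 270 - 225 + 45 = -4*d^2 - 26*d + 90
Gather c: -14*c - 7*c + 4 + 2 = 6 - 21*c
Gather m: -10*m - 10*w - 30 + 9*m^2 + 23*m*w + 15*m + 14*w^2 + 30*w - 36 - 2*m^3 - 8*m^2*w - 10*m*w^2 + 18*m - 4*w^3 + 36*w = -2*m^3 + m^2*(9 - 8*w) + m*(-10*w^2 + 23*w + 23) - 4*w^3 + 14*w^2 + 56*w - 66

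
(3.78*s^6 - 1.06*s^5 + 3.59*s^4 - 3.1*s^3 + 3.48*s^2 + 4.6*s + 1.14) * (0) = 0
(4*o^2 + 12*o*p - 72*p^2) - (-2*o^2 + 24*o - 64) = 6*o^2 + 12*o*p - 24*o - 72*p^2 + 64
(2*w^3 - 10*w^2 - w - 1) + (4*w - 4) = 2*w^3 - 10*w^2 + 3*w - 5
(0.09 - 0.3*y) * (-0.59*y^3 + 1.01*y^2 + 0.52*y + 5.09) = 0.177*y^4 - 0.3561*y^3 - 0.0651*y^2 - 1.4802*y + 0.4581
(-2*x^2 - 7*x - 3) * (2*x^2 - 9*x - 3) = -4*x^4 + 4*x^3 + 63*x^2 + 48*x + 9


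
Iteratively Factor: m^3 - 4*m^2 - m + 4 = (m - 1)*(m^2 - 3*m - 4) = (m - 1)*(m + 1)*(m - 4)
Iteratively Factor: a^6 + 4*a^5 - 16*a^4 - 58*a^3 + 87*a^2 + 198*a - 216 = (a + 3)*(a^5 + a^4 - 19*a^3 - a^2 + 90*a - 72) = (a + 3)*(a + 4)*(a^4 - 3*a^3 - 7*a^2 + 27*a - 18) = (a - 1)*(a + 3)*(a + 4)*(a^3 - 2*a^2 - 9*a + 18) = (a - 1)*(a + 3)^2*(a + 4)*(a^2 - 5*a + 6) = (a - 2)*(a - 1)*(a + 3)^2*(a + 4)*(a - 3)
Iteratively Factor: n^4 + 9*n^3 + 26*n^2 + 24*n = (n + 4)*(n^3 + 5*n^2 + 6*n) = (n + 2)*(n + 4)*(n^2 + 3*n) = (n + 2)*(n + 3)*(n + 4)*(n)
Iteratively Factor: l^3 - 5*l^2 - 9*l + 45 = (l - 3)*(l^2 - 2*l - 15) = (l - 3)*(l + 3)*(l - 5)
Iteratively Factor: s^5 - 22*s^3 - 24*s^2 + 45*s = (s + 3)*(s^4 - 3*s^3 - 13*s^2 + 15*s) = (s + 3)^2*(s^3 - 6*s^2 + 5*s) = s*(s + 3)^2*(s^2 - 6*s + 5) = s*(s - 5)*(s + 3)^2*(s - 1)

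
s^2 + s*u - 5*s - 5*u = (s - 5)*(s + u)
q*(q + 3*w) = q^2 + 3*q*w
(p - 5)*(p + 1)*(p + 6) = p^3 + 2*p^2 - 29*p - 30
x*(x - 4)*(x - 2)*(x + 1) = x^4 - 5*x^3 + 2*x^2 + 8*x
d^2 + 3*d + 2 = (d + 1)*(d + 2)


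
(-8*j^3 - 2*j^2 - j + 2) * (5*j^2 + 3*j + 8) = -40*j^5 - 34*j^4 - 75*j^3 - 9*j^2 - 2*j + 16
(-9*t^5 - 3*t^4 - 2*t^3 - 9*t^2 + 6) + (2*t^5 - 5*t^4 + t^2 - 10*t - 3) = -7*t^5 - 8*t^4 - 2*t^3 - 8*t^2 - 10*t + 3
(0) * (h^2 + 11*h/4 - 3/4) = 0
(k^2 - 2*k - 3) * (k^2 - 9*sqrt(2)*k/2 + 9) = k^4 - 9*sqrt(2)*k^3/2 - 2*k^3 + 6*k^2 + 9*sqrt(2)*k^2 - 18*k + 27*sqrt(2)*k/2 - 27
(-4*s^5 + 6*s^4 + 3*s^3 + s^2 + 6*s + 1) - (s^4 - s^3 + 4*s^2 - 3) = -4*s^5 + 5*s^4 + 4*s^3 - 3*s^2 + 6*s + 4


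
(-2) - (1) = -3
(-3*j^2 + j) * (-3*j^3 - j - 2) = 9*j^5 - 3*j^4 + 3*j^3 + 5*j^2 - 2*j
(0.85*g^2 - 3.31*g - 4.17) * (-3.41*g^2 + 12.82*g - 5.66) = -2.8985*g^4 + 22.1841*g^3 - 33.0255*g^2 - 34.7248*g + 23.6022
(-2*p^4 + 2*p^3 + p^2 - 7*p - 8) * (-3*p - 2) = 6*p^5 - 2*p^4 - 7*p^3 + 19*p^2 + 38*p + 16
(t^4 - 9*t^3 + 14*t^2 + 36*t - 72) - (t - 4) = t^4 - 9*t^3 + 14*t^2 + 35*t - 68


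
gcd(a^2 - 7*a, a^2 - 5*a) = a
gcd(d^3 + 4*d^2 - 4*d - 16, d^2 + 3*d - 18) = 1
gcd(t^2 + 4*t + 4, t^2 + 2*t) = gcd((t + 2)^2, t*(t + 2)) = t + 2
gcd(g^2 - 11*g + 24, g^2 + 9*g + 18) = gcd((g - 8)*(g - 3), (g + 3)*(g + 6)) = 1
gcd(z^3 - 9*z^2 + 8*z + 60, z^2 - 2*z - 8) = z + 2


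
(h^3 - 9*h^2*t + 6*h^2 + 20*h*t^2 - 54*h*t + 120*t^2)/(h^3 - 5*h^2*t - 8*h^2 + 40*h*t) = (h^2 - 4*h*t + 6*h - 24*t)/(h*(h - 8))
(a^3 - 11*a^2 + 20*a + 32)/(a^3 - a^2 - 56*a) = (a^2 - 3*a - 4)/(a*(a + 7))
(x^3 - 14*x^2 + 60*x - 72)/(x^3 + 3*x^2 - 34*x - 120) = (x^2 - 8*x + 12)/(x^2 + 9*x + 20)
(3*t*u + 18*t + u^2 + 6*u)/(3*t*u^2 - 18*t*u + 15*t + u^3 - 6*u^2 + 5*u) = (u + 6)/(u^2 - 6*u + 5)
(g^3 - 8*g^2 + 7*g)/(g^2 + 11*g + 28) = g*(g^2 - 8*g + 7)/(g^2 + 11*g + 28)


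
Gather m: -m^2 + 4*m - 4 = -m^2 + 4*m - 4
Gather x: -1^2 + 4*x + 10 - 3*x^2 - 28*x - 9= -3*x^2 - 24*x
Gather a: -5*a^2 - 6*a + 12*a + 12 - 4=-5*a^2 + 6*a + 8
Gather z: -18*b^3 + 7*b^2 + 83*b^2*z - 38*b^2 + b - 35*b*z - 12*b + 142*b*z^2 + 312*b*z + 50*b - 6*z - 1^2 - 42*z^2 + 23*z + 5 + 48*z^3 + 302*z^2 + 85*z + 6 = -18*b^3 - 31*b^2 + 39*b + 48*z^3 + z^2*(142*b + 260) + z*(83*b^2 + 277*b + 102) + 10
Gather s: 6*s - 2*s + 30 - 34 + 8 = 4*s + 4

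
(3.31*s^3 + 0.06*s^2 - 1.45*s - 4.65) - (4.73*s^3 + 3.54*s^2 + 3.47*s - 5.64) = -1.42*s^3 - 3.48*s^2 - 4.92*s + 0.989999999999999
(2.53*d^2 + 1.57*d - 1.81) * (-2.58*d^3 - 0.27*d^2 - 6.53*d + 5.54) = -6.5274*d^5 - 4.7337*d^4 - 12.275*d^3 + 4.2528*d^2 + 20.5171*d - 10.0274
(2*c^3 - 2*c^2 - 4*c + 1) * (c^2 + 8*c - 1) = 2*c^5 + 14*c^4 - 22*c^3 - 29*c^2 + 12*c - 1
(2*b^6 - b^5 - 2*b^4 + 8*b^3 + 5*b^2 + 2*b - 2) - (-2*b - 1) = 2*b^6 - b^5 - 2*b^4 + 8*b^3 + 5*b^2 + 4*b - 1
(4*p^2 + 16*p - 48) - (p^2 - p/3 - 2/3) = 3*p^2 + 49*p/3 - 142/3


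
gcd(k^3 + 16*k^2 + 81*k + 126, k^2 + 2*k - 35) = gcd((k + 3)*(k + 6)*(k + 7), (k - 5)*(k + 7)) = k + 7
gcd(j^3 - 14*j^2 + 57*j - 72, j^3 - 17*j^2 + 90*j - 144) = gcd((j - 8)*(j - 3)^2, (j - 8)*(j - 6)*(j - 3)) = j^2 - 11*j + 24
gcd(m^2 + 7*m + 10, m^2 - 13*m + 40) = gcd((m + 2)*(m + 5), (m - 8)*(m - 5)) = 1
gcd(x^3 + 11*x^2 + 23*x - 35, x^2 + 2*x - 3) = x - 1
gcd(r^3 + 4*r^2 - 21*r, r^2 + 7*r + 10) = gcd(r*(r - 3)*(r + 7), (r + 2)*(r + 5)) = 1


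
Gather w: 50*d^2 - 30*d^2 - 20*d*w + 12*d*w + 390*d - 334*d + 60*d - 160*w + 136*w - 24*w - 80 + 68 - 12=20*d^2 + 116*d + w*(-8*d - 48) - 24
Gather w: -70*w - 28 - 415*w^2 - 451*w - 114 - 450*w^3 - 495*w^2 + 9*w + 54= -450*w^3 - 910*w^2 - 512*w - 88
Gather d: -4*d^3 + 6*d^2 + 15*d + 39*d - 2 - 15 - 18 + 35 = -4*d^3 + 6*d^2 + 54*d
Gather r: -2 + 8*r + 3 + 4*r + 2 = 12*r + 3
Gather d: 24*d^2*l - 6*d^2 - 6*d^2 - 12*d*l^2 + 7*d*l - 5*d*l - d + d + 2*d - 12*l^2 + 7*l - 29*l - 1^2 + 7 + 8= d^2*(24*l - 12) + d*(-12*l^2 + 2*l + 2) - 12*l^2 - 22*l + 14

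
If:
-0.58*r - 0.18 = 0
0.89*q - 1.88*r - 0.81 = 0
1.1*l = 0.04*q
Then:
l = 0.01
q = 0.25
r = -0.31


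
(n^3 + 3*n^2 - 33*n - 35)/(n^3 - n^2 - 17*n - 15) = (n + 7)/(n + 3)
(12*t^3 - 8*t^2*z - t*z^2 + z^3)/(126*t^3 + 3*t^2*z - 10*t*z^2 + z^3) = (4*t^2 - 4*t*z + z^2)/(42*t^2 - 13*t*z + z^2)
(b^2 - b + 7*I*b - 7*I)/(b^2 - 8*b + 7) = (b + 7*I)/(b - 7)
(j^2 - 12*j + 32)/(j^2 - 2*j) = (j^2 - 12*j + 32)/(j*(j - 2))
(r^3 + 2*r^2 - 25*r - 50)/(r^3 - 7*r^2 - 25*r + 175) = (r + 2)/(r - 7)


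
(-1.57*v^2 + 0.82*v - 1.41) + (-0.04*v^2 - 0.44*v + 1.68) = -1.61*v^2 + 0.38*v + 0.27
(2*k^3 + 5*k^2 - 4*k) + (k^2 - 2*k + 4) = 2*k^3 + 6*k^2 - 6*k + 4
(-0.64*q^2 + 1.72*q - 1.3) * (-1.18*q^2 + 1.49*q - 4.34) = 0.7552*q^4 - 2.9832*q^3 + 6.8744*q^2 - 9.4018*q + 5.642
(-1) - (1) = -2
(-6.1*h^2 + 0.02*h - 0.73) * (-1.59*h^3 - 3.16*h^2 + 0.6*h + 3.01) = 9.699*h^5 + 19.2442*h^4 - 2.5625*h^3 - 16.0422*h^2 - 0.3778*h - 2.1973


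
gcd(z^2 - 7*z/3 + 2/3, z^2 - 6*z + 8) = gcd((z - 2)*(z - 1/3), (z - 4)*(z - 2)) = z - 2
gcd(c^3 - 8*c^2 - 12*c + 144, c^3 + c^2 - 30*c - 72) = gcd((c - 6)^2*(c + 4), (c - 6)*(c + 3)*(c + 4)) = c^2 - 2*c - 24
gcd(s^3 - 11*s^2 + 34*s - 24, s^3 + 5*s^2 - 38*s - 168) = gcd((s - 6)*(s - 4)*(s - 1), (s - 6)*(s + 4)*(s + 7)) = s - 6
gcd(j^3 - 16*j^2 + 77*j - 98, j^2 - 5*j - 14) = j - 7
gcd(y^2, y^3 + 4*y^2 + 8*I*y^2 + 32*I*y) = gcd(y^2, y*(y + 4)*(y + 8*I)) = y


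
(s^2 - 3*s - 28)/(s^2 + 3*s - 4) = (s - 7)/(s - 1)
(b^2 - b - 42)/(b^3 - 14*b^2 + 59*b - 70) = (b + 6)/(b^2 - 7*b + 10)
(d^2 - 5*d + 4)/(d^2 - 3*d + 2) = (d - 4)/(d - 2)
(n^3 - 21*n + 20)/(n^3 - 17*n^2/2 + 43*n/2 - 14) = 2*(n + 5)/(2*n - 7)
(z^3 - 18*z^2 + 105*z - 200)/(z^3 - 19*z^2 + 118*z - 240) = (z - 5)/(z - 6)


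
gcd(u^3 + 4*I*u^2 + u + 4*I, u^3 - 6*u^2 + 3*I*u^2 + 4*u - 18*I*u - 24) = u^2 + 3*I*u + 4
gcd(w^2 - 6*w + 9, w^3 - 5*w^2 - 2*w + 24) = w - 3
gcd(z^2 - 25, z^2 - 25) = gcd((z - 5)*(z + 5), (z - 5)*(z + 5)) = z^2 - 25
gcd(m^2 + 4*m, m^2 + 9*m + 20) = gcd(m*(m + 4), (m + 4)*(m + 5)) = m + 4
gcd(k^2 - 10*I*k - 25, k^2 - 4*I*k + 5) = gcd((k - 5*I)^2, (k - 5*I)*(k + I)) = k - 5*I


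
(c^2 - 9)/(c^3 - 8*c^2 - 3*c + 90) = (c - 3)/(c^2 - 11*c + 30)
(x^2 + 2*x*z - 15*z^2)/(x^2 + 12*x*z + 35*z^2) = (x - 3*z)/(x + 7*z)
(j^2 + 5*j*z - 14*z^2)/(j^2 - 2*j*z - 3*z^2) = (-j^2 - 5*j*z + 14*z^2)/(-j^2 + 2*j*z + 3*z^2)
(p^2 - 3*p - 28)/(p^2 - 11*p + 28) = (p + 4)/(p - 4)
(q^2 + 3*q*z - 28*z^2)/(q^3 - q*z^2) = (q^2 + 3*q*z - 28*z^2)/(q*(q^2 - z^2))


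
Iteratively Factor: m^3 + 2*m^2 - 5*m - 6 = (m + 1)*(m^2 + m - 6) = (m - 2)*(m + 1)*(m + 3)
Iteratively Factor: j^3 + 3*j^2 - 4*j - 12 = (j - 2)*(j^2 + 5*j + 6) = (j - 2)*(j + 3)*(j + 2)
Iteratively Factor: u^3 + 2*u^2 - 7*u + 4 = (u - 1)*(u^2 + 3*u - 4) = (u - 1)*(u + 4)*(u - 1)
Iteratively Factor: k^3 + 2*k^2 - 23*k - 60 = (k - 5)*(k^2 + 7*k + 12) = (k - 5)*(k + 3)*(k + 4)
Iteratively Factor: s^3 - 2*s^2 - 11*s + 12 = (s + 3)*(s^2 - 5*s + 4) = (s - 4)*(s + 3)*(s - 1)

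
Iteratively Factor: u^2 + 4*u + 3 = (u + 3)*(u + 1)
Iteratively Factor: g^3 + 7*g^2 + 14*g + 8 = (g + 2)*(g^2 + 5*g + 4) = (g + 2)*(g + 4)*(g + 1)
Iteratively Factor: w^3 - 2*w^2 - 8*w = (w + 2)*(w^2 - 4*w) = w*(w + 2)*(w - 4)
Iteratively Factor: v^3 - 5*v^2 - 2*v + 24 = (v - 4)*(v^2 - v - 6) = (v - 4)*(v + 2)*(v - 3)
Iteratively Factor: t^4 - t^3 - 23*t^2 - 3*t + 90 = (t - 2)*(t^3 + t^2 - 21*t - 45) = (t - 2)*(t + 3)*(t^2 - 2*t - 15) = (t - 5)*(t - 2)*(t + 3)*(t + 3)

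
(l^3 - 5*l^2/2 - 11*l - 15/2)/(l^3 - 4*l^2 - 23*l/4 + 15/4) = 2*(l + 1)/(2*l - 1)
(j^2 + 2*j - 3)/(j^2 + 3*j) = (j - 1)/j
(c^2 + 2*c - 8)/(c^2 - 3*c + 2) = (c + 4)/(c - 1)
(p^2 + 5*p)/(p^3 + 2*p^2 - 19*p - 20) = p/(p^2 - 3*p - 4)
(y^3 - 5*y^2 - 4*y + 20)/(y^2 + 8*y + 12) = (y^2 - 7*y + 10)/(y + 6)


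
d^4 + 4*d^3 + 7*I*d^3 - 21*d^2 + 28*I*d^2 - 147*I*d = d*(d - 3)*(d + 7)*(d + 7*I)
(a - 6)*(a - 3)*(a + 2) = a^3 - 7*a^2 + 36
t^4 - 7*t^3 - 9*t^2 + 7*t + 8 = (t - 8)*(t - 1)*(t + 1)^2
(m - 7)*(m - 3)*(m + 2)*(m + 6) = m^4 - 2*m^3 - 47*m^2 + 48*m + 252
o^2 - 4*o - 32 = (o - 8)*(o + 4)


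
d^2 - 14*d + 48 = (d - 8)*(d - 6)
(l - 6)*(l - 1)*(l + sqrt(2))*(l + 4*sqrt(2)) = l^4 - 7*l^3 + 5*sqrt(2)*l^3 - 35*sqrt(2)*l^2 + 14*l^2 - 56*l + 30*sqrt(2)*l + 48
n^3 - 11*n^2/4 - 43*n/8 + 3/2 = (n - 4)*(n - 1/4)*(n + 3/2)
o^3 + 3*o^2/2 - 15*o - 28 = (o - 4)*(o + 2)*(o + 7/2)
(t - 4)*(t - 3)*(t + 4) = t^3 - 3*t^2 - 16*t + 48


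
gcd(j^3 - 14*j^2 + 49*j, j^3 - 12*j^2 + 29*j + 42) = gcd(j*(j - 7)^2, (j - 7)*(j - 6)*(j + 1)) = j - 7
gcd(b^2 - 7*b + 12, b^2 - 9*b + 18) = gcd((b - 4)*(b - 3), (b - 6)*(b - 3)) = b - 3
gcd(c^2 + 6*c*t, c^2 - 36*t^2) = c + 6*t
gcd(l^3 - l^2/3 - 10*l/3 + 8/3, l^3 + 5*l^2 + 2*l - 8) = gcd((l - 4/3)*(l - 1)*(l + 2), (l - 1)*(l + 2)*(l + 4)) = l^2 + l - 2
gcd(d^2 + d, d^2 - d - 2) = d + 1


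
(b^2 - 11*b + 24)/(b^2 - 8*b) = (b - 3)/b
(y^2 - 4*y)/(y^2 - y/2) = 2*(y - 4)/(2*y - 1)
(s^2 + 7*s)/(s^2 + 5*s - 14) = s/(s - 2)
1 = 1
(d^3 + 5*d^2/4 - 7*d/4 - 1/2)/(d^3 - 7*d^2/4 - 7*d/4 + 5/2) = (4*d^2 + 9*d + 2)/(4*d^2 - 3*d - 10)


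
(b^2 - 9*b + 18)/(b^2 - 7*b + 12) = (b - 6)/(b - 4)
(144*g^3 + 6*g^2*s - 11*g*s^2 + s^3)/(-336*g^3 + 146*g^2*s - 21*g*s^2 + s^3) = (3*g + s)/(-7*g + s)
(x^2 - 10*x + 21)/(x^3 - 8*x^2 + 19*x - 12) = (x - 7)/(x^2 - 5*x + 4)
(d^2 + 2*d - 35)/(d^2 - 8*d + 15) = (d + 7)/(d - 3)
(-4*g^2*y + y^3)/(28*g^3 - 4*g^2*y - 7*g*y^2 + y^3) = y/(-7*g + y)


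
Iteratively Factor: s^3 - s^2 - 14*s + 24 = (s + 4)*(s^2 - 5*s + 6) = (s - 2)*(s + 4)*(s - 3)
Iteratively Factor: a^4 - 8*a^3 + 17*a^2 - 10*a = (a - 5)*(a^3 - 3*a^2 + 2*a) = a*(a - 5)*(a^2 - 3*a + 2) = a*(a - 5)*(a - 1)*(a - 2)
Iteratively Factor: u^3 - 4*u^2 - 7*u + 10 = (u + 2)*(u^2 - 6*u + 5) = (u - 5)*(u + 2)*(u - 1)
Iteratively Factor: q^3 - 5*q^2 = (q - 5)*(q^2) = q*(q - 5)*(q)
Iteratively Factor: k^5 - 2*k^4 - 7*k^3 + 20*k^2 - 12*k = (k)*(k^4 - 2*k^3 - 7*k^2 + 20*k - 12) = k*(k - 1)*(k^3 - k^2 - 8*k + 12) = k*(k - 2)*(k - 1)*(k^2 + k - 6) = k*(k - 2)*(k - 1)*(k + 3)*(k - 2)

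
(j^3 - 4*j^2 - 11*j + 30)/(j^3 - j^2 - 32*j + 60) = (j + 3)/(j + 6)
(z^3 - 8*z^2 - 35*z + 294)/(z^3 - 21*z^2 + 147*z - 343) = (z + 6)/(z - 7)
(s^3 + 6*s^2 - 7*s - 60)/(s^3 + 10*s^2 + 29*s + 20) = (s - 3)/(s + 1)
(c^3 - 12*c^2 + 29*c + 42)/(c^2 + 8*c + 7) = (c^2 - 13*c + 42)/(c + 7)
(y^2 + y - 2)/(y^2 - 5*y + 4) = (y + 2)/(y - 4)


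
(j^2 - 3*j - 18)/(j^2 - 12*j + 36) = (j + 3)/(j - 6)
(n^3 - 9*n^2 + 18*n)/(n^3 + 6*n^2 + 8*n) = (n^2 - 9*n + 18)/(n^2 + 6*n + 8)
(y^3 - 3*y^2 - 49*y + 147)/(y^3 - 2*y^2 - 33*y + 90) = (y^2 - 49)/(y^2 + y - 30)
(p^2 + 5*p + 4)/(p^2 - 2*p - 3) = (p + 4)/(p - 3)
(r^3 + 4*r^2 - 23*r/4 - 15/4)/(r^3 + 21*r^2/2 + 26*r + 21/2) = (2*r^2 + 7*r - 15)/(2*(r^2 + 10*r + 21))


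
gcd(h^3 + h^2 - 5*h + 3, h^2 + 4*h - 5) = h - 1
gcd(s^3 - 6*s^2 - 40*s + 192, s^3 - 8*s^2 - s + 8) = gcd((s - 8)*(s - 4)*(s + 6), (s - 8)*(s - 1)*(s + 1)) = s - 8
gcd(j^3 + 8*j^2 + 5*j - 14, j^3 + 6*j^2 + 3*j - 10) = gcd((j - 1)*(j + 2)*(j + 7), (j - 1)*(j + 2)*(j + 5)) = j^2 + j - 2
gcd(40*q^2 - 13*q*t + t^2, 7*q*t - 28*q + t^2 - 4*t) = 1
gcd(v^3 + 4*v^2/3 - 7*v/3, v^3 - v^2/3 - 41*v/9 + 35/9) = v^2 + 4*v/3 - 7/3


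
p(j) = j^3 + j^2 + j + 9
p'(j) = 3*j^2 + 2*j + 1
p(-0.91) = 8.16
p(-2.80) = -7.91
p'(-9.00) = 226.00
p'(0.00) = 1.00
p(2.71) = 38.96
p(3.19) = 54.83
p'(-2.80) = 18.92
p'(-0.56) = 0.82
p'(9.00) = 262.00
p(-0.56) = 8.58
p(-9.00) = -648.00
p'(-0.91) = 1.66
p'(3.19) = 37.91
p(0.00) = 9.00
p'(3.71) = 49.71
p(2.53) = 34.13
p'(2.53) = 25.26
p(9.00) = 828.00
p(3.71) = 77.54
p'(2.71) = 28.45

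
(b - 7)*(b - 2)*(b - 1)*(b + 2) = b^4 - 8*b^3 + 3*b^2 + 32*b - 28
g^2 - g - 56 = (g - 8)*(g + 7)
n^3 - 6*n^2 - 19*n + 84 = (n - 7)*(n - 3)*(n + 4)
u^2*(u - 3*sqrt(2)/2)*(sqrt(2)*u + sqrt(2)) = sqrt(2)*u^4 - 3*u^3 + sqrt(2)*u^3 - 3*u^2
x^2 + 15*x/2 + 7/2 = (x + 1/2)*(x + 7)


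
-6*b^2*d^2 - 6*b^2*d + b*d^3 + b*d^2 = d*(-6*b + d)*(b*d + b)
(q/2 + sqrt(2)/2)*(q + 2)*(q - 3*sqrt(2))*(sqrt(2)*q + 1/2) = sqrt(2)*q^4/2 - 7*q^3/4 + sqrt(2)*q^3 - 7*sqrt(2)*q^2/2 - 7*q^2/2 - 7*sqrt(2)*q - 3*q/2 - 3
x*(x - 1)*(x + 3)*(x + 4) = x^4 + 6*x^3 + 5*x^2 - 12*x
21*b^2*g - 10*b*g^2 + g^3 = g*(-7*b + g)*(-3*b + g)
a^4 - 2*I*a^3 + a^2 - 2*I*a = a*(a - 2*I)*(a - I)*(a + I)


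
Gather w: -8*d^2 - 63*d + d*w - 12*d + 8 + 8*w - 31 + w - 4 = -8*d^2 - 75*d + w*(d + 9) - 27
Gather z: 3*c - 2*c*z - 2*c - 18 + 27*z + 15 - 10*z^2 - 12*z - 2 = c - 10*z^2 + z*(15 - 2*c) - 5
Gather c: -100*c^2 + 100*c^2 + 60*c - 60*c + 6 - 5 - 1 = 0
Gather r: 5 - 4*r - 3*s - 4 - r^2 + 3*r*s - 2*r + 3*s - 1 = -r^2 + r*(3*s - 6)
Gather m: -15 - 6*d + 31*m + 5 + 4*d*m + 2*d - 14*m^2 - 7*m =-4*d - 14*m^2 + m*(4*d + 24) - 10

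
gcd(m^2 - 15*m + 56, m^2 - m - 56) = m - 8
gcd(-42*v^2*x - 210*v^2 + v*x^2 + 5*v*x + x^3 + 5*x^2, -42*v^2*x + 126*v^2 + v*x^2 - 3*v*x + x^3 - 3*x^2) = -42*v^2 + v*x + x^2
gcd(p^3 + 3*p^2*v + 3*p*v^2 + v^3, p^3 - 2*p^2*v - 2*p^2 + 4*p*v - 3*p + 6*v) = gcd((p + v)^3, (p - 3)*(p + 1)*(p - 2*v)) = 1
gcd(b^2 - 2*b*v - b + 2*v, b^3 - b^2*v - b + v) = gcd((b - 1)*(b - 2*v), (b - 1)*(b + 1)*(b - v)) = b - 1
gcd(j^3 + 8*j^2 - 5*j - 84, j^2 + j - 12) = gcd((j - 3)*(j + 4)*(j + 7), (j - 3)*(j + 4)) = j^2 + j - 12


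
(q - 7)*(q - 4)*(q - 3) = q^3 - 14*q^2 + 61*q - 84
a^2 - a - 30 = (a - 6)*(a + 5)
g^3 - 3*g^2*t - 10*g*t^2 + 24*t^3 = (g - 4*t)*(g - 2*t)*(g + 3*t)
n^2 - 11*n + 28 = (n - 7)*(n - 4)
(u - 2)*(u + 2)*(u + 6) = u^3 + 6*u^2 - 4*u - 24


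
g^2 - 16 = (g - 4)*(g + 4)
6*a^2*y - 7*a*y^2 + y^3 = y*(-6*a + y)*(-a + y)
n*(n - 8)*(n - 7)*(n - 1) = n^4 - 16*n^3 + 71*n^2 - 56*n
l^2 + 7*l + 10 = (l + 2)*(l + 5)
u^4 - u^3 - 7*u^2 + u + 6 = (u - 3)*(u - 1)*(u + 1)*(u + 2)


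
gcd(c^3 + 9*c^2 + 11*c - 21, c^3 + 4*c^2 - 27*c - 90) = c + 3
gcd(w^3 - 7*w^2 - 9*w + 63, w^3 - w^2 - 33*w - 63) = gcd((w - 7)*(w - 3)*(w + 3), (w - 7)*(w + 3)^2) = w^2 - 4*w - 21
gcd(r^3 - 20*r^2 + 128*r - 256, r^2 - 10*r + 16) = r - 8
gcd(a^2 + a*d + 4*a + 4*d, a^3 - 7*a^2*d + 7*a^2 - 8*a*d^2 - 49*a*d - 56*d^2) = a + d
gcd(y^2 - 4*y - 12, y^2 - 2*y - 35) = 1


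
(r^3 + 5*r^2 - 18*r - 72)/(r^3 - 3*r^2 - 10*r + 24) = (r + 6)/(r - 2)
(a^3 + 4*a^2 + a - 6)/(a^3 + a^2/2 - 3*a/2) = 2*(a^2 + 5*a + 6)/(a*(2*a + 3))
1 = 1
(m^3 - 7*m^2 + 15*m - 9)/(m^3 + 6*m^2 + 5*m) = (m^3 - 7*m^2 + 15*m - 9)/(m*(m^2 + 6*m + 5))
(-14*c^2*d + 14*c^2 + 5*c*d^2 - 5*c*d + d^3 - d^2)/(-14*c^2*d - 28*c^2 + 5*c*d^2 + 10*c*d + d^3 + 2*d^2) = (d - 1)/(d + 2)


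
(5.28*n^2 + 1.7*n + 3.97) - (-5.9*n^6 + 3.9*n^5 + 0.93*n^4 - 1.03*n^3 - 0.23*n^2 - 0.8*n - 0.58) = 5.9*n^6 - 3.9*n^5 - 0.93*n^4 + 1.03*n^3 + 5.51*n^2 + 2.5*n + 4.55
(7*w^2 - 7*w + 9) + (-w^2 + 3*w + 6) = 6*w^2 - 4*w + 15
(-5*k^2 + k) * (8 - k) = 5*k^3 - 41*k^2 + 8*k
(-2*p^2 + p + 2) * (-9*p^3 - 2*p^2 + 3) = 18*p^5 - 5*p^4 - 20*p^3 - 10*p^2 + 3*p + 6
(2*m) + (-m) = m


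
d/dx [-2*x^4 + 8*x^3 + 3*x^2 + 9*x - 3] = -8*x^3 + 24*x^2 + 6*x + 9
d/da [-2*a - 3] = -2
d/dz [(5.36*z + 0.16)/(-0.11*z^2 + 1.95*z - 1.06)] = (0.5896*z^2 + 0.0351999999999997*z - 5.9936)/(0.0121*z^4 - 0.429*z^3 + 4.0357*z^2 - 4.134*z + 1.1236)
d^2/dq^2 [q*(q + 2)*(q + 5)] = 6*q + 14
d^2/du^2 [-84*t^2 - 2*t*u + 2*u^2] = 4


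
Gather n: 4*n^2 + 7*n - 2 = 4*n^2 + 7*n - 2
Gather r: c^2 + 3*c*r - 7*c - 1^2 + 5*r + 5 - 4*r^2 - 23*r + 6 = c^2 - 7*c - 4*r^2 + r*(3*c - 18) + 10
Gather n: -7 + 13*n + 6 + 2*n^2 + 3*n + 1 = 2*n^2 + 16*n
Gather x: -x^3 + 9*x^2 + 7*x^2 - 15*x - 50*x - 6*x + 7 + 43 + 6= -x^3 + 16*x^2 - 71*x + 56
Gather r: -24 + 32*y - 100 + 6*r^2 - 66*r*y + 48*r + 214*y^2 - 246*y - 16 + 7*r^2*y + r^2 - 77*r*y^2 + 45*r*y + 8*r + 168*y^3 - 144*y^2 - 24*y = r^2*(7*y + 7) + r*(-77*y^2 - 21*y + 56) + 168*y^3 + 70*y^2 - 238*y - 140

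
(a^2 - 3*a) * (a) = a^3 - 3*a^2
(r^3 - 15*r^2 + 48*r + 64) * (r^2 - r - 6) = r^5 - 16*r^4 + 57*r^3 + 106*r^2 - 352*r - 384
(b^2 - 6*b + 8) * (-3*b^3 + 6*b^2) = -3*b^5 + 24*b^4 - 60*b^3 + 48*b^2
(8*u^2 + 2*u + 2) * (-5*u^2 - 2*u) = -40*u^4 - 26*u^3 - 14*u^2 - 4*u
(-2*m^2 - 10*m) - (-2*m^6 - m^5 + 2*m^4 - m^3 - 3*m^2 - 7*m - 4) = 2*m^6 + m^5 - 2*m^4 + m^3 + m^2 - 3*m + 4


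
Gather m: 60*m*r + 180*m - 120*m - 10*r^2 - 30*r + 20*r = m*(60*r + 60) - 10*r^2 - 10*r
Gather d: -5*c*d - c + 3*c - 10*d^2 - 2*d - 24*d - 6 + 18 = 2*c - 10*d^2 + d*(-5*c - 26) + 12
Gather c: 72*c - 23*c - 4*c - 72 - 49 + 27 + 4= 45*c - 90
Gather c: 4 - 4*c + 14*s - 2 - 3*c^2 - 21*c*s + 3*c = -3*c^2 + c*(-21*s - 1) + 14*s + 2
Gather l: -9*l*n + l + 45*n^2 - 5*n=l*(1 - 9*n) + 45*n^2 - 5*n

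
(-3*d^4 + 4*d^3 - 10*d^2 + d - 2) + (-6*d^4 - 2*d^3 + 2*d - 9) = -9*d^4 + 2*d^3 - 10*d^2 + 3*d - 11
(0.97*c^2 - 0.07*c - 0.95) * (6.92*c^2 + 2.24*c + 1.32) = 6.7124*c^4 + 1.6884*c^3 - 5.4504*c^2 - 2.2204*c - 1.254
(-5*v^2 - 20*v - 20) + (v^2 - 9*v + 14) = -4*v^2 - 29*v - 6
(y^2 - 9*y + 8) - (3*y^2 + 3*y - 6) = -2*y^2 - 12*y + 14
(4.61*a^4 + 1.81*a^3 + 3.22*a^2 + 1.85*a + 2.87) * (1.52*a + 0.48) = 7.0072*a^5 + 4.964*a^4 + 5.7632*a^3 + 4.3576*a^2 + 5.2504*a + 1.3776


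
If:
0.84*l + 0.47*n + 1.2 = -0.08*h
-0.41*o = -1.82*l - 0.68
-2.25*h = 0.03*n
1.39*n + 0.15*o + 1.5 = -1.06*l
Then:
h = -0.02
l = -2.37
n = 1.68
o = -8.85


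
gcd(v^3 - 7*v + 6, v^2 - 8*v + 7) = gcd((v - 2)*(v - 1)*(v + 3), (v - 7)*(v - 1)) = v - 1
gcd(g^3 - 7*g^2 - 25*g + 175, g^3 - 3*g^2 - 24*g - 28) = g - 7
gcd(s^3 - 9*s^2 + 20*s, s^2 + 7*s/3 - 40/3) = 1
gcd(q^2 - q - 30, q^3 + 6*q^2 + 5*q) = q + 5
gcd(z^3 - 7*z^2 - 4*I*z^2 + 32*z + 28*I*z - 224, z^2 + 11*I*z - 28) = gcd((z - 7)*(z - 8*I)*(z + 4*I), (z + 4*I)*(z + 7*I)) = z + 4*I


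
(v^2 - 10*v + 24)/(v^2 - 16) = (v - 6)/(v + 4)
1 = 1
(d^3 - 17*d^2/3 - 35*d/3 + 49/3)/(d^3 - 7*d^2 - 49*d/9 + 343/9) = 3*(d - 1)/(3*d - 7)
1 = 1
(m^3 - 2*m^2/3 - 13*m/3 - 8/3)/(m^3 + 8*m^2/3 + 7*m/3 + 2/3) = (3*m - 8)/(3*m + 2)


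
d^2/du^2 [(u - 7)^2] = 2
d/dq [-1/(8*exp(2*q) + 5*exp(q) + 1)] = (16*exp(q) + 5)*exp(q)/(8*exp(2*q) + 5*exp(q) + 1)^2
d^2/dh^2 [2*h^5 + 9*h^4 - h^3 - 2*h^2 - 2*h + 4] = 40*h^3 + 108*h^2 - 6*h - 4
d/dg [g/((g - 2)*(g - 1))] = (2 - g^2)/(g^4 - 6*g^3 + 13*g^2 - 12*g + 4)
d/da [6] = 0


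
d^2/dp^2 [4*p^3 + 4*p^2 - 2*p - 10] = 24*p + 8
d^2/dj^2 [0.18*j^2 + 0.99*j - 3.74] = 0.360000000000000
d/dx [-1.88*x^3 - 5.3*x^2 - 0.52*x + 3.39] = -5.64*x^2 - 10.6*x - 0.52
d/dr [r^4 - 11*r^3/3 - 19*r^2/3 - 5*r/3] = 4*r^3 - 11*r^2 - 38*r/3 - 5/3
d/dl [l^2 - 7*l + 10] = 2*l - 7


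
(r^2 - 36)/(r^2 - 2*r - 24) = (r + 6)/(r + 4)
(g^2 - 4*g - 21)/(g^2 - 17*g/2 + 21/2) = 2*(g + 3)/(2*g - 3)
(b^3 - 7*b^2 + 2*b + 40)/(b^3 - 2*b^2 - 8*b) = (b - 5)/b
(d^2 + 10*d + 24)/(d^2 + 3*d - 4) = (d + 6)/(d - 1)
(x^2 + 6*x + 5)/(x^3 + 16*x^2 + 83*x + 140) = (x + 1)/(x^2 + 11*x + 28)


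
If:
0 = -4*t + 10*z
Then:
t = 5*z/2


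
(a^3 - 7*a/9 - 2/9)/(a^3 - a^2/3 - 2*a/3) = (a + 1/3)/a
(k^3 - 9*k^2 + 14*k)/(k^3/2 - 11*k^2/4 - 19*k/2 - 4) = 4*k*(-k^2 + 9*k - 14)/(-2*k^3 + 11*k^2 + 38*k + 16)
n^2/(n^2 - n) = n/(n - 1)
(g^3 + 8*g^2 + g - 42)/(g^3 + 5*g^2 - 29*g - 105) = (g - 2)/(g - 5)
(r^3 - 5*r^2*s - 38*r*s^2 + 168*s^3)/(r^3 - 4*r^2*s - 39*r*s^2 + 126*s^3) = (r - 4*s)/(r - 3*s)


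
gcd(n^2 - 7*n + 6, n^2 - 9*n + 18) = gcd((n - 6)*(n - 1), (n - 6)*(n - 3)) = n - 6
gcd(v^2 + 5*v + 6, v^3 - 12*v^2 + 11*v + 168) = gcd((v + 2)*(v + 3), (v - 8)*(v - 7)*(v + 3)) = v + 3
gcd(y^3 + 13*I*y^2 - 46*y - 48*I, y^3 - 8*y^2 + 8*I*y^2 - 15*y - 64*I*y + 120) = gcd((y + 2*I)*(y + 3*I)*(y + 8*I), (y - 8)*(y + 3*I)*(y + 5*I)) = y + 3*I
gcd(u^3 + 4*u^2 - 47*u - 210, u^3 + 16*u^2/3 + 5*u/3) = u + 5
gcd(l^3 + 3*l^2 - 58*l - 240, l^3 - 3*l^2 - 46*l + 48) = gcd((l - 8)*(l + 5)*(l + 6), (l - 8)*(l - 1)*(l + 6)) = l^2 - 2*l - 48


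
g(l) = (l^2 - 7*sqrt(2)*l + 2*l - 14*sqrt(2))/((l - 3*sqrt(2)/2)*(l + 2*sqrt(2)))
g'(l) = (2*l - 7*sqrt(2) + 2)/((l - 3*sqrt(2)/2)*(l + 2*sqrt(2))) - (l^2 - 7*sqrt(2)*l + 2*l - 14*sqrt(2))/((l - 3*sqrt(2)/2)*(l + 2*sqrt(2))^2) - (l^2 - 7*sqrt(2)*l + 2*l - 14*sqrt(2))/((l - 3*sqrt(2)/2)^2*(l + 2*sqrt(2))) = (-4*l^2 + 15*sqrt(2)*l^2 - 24*l + 56*sqrt(2)*l + 4 + 84*sqrt(2))/(2*l^4 + 2*sqrt(2)*l^3 - 23*l^2 - 12*sqrt(2)*l + 72)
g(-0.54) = 2.50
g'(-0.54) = 1.32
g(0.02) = 3.33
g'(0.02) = 1.73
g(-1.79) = 0.60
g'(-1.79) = 2.40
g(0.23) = 3.73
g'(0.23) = 2.04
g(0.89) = 5.69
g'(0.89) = 4.43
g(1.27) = 8.09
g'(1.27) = 9.06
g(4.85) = -1.65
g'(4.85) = 0.91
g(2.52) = -15.64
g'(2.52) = 40.82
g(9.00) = -0.12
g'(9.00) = 0.15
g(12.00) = 0.20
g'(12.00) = 0.08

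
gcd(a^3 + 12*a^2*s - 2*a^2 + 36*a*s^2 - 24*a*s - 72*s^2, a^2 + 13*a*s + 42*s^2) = a + 6*s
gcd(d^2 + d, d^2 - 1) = d + 1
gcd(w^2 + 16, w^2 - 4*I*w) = w - 4*I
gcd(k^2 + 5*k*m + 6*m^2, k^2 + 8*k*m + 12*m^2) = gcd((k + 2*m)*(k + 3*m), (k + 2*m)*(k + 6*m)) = k + 2*m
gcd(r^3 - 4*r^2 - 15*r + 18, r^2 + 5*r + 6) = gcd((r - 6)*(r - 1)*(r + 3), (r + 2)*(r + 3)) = r + 3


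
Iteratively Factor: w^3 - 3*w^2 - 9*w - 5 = (w - 5)*(w^2 + 2*w + 1) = (w - 5)*(w + 1)*(w + 1)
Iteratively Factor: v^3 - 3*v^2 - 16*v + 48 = (v - 3)*(v^2 - 16) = (v - 3)*(v + 4)*(v - 4)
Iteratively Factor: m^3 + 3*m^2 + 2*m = (m + 2)*(m^2 + m) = m*(m + 2)*(m + 1)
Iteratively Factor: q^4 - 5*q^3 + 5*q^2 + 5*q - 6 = (q + 1)*(q^3 - 6*q^2 + 11*q - 6) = (q - 1)*(q + 1)*(q^2 - 5*q + 6) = (q - 3)*(q - 1)*(q + 1)*(q - 2)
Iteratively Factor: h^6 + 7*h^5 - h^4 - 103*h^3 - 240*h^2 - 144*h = (h - 4)*(h^5 + 11*h^4 + 43*h^3 + 69*h^2 + 36*h) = (h - 4)*(h + 3)*(h^4 + 8*h^3 + 19*h^2 + 12*h) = (h - 4)*(h + 1)*(h + 3)*(h^3 + 7*h^2 + 12*h) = (h - 4)*(h + 1)*(h + 3)^2*(h^2 + 4*h) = (h - 4)*(h + 1)*(h + 3)^2*(h + 4)*(h)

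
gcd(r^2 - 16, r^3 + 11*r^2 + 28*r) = r + 4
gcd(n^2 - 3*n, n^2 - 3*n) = n^2 - 3*n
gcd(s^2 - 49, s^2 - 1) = 1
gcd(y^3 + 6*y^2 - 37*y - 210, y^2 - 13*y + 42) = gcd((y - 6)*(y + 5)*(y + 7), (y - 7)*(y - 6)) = y - 6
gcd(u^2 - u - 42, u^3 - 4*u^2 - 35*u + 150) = u + 6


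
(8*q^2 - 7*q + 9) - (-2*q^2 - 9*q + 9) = 10*q^2 + 2*q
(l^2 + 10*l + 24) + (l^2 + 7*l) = 2*l^2 + 17*l + 24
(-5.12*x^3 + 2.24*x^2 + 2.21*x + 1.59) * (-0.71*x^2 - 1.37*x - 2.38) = 3.6352*x^5 + 5.424*x^4 + 7.5477*x^3 - 9.4878*x^2 - 7.4381*x - 3.7842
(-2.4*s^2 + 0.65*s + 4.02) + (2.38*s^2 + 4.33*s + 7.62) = -0.02*s^2 + 4.98*s + 11.64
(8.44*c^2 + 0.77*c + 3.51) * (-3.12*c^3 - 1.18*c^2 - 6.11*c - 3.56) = -26.3328*c^5 - 12.3616*c^4 - 63.4282*c^3 - 38.8929*c^2 - 24.1873*c - 12.4956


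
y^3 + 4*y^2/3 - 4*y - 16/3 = (y - 2)*(y + 4/3)*(y + 2)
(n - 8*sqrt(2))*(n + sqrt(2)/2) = n^2 - 15*sqrt(2)*n/2 - 8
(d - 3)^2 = d^2 - 6*d + 9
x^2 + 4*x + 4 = (x + 2)^2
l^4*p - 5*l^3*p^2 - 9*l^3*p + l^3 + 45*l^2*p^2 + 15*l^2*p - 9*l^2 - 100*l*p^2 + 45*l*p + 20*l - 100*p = (l - 5)*(l - 4)*(l - 5*p)*(l*p + 1)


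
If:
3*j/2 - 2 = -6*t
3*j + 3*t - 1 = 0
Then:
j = 0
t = 1/3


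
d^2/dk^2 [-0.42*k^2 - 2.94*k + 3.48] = -0.840000000000000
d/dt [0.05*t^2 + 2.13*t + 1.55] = 0.1*t + 2.13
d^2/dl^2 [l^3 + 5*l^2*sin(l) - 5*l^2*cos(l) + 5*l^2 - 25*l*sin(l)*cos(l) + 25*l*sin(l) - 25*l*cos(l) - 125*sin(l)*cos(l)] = 5*sqrt(2)*l^2*cos(l + pi/4) - 5*l*sin(l) + 50*l*sin(2*l) + 45*l*cos(l) + 6*l + 60*sin(l) + 250*sin(2*l) + 40*cos(l) - 50*cos(2*l) + 10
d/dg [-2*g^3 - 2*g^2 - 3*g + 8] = -6*g^2 - 4*g - 3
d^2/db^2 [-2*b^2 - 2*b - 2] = -4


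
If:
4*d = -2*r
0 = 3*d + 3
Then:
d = -1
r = 2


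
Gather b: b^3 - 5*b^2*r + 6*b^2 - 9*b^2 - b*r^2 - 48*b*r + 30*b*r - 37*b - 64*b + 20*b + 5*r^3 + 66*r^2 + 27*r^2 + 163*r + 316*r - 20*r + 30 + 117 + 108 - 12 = b^3 + b^2*(-5*r - 3) + b*(-r^2 - 18*r - 81) + 5*r^3 + 93*r^2 + 459*r + 243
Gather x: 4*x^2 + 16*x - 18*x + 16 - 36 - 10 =4*x^2 - 2*x - 30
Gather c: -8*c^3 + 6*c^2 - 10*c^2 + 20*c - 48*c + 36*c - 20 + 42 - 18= -8*c^3 - 4*c^2 + 8*c + 4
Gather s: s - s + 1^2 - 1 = 0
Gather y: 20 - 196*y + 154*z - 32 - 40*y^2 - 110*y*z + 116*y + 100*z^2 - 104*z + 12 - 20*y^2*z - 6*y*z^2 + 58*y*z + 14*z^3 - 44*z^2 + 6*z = y^2*(-20*z - 40) + y*(-6*z^2 - 52*z - 80) + 14*z^3 + 56*z^2 + 56*z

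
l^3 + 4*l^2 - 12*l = l*(l - 2)*(l + 6)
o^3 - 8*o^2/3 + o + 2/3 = (o - 2)*(o - 1)*(o + 1/3)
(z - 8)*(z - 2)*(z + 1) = z^3 - 9*z^2 + 6*z + 16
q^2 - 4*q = q*(q - 4)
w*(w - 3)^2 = w^3 - 6*w^2 + 9*w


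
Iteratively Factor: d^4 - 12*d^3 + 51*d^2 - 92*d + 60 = (d - 2)*(d^3 - 10*d^2 + 31*d - 30) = (d - 5)*(d - 2)*(d^2 - 5*d + 6) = (d - 5)*(d - 3)*(d - 2)*(d - 2)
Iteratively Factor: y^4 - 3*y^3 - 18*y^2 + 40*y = (y - 5)*(y^3 + 2*y^2 - 8*y) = (y - 5)*(y + 4)*(y^2 - 2*y) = (y - 5)*(y - 2)*(y + 4)*(y)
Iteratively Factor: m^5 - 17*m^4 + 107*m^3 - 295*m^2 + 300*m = (m - 5)*(m^4 - 12*m^3 + 47*m^2 - 60*m) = (m - 5)*(m - 3)*(m^3 - 9*m^2 + 20*m) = m*(m - 5)*(m - 3)*(m^2 - 9*m + 20) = m*(m - 5)^2*(m - 3)*(m - 4)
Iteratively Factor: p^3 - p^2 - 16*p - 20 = (p + 2)*(p^2 - 3*p - 10) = (p - 5)*(p + 2)*(p + 2)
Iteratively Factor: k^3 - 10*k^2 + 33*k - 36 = (k - 3)*(k^2 - 7*k + 12) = (k - 3)^2*(k - 4)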